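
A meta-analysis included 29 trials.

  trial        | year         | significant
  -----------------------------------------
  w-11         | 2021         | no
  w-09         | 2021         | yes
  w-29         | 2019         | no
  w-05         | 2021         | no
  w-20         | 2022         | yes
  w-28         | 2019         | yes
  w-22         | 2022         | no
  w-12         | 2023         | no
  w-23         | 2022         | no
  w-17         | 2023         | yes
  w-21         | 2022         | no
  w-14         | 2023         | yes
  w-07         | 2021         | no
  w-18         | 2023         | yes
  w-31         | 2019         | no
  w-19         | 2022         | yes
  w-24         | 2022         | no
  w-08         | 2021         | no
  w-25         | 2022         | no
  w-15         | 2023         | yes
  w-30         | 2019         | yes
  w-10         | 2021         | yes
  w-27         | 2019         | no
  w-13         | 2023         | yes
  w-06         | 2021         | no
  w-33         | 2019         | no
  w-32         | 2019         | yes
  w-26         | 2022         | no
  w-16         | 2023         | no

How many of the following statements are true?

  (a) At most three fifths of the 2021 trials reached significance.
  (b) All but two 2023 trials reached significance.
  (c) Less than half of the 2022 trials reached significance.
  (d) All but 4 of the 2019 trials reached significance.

(a) 2021: |A| = 7, |A ∩ B| = 2; needs |A ∩ B| / |A| ≤ 3/5 — true.
(b) 2023: |A| = 7, |A ∩ B| = 5; needs |A ∖ B| = 2 — true.
(c) 2022: |A| = 8, |A ∩ B| = 2; needs |A ∩ B| < |A ∖ B| — true.
(d) 2019: |A| = 7, |A ∩ B| = 3; needs |A ∖ B| = 4 — true.

4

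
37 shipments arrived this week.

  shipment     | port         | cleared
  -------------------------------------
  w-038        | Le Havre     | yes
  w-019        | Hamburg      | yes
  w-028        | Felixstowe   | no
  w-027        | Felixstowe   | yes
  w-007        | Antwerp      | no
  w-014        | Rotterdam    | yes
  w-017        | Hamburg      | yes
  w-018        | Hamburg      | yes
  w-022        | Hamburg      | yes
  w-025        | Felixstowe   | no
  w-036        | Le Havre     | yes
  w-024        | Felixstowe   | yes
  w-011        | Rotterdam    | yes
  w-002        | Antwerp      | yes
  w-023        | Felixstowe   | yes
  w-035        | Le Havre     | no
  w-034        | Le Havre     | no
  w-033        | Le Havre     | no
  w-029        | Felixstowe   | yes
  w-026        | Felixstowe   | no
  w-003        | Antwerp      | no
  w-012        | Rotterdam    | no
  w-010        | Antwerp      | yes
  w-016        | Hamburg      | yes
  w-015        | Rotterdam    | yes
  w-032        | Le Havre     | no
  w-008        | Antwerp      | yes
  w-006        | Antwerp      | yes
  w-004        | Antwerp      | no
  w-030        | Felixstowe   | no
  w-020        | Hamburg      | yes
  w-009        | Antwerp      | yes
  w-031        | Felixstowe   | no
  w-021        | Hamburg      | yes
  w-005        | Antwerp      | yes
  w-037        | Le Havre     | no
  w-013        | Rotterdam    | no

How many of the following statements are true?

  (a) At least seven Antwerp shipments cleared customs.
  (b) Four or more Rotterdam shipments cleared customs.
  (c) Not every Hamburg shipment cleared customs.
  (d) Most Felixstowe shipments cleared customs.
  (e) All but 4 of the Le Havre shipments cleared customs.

(a) Antwerp: |A| = 9, |A ∩ B| = 6; needs |A ∩ B| ≥ 7 — false.
(b) Rotterdam: |A| = 5, |A ∩ B| = 3; needs |A ∩ B| ≥ 4 — false.
(c) Hamburg: |A| = 7, |A ∩ B| = 7; needs A ⊄ B (|A ∖ B| ≥ 1) — false.
(d) Felixstowe: |A| = 9, |A ∩ B| = 4; needs |A ∩ B| > |A ∖ B| — false.
(e) Le Havre: |A| = 7, |A ∩ B| = 2; needs |A ∖ B| = 4 — false.

0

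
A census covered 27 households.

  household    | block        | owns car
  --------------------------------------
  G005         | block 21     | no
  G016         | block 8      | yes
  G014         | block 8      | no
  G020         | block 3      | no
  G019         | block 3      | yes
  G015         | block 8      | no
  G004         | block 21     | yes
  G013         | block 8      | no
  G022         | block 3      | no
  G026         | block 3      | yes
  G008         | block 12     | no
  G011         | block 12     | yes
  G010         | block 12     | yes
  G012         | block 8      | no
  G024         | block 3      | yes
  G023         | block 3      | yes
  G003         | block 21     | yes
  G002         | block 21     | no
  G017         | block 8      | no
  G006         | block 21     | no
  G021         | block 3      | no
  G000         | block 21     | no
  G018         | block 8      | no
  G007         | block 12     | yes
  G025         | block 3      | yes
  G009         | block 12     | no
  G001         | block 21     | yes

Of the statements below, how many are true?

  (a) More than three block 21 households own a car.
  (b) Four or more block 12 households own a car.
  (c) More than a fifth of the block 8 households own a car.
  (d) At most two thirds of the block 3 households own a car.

(a) block 21: |A| = 7, |A ∩ B| = 3; needs |A ∩ B| > 3 — false.
(b) block 12: |A| = 5, |A ∩ B| = 3; needs |A ∩ B| ≥ 4 — false.
(c) block 8: |A| = 7, |A ∩ B| = 1; needs |A ∩ B| / |A| > 1/5 — false.
(d) block 3: |A| = 8, |A ∩ B| = 5; needs |A ∩ B| / |A| ≤ 2/3 — true.

1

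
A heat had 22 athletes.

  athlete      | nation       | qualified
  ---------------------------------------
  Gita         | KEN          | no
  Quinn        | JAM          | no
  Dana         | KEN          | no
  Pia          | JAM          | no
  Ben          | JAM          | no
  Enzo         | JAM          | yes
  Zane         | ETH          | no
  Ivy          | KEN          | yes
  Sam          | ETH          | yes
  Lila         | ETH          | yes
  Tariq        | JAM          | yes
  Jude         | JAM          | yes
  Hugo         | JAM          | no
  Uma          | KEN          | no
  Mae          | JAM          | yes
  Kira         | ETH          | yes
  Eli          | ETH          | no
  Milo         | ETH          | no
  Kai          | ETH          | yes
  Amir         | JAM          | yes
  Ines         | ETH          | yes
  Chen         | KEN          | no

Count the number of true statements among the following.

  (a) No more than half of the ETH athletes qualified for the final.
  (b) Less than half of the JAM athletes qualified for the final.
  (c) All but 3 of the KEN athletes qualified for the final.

(a) ETH: |A| = 8, |A ∩ B| = 5; needs |A ∩ B| ≤ |A ∖ B| — false.
(b) JAM: |A| = 9, |A ∩ B| = 5; needs |A ∩ B| < |A ∖ B| — false.
(c) KEN: |A| = 5, |A ∩ B| = 1; needs |A ∖ B| = 3 — false.

0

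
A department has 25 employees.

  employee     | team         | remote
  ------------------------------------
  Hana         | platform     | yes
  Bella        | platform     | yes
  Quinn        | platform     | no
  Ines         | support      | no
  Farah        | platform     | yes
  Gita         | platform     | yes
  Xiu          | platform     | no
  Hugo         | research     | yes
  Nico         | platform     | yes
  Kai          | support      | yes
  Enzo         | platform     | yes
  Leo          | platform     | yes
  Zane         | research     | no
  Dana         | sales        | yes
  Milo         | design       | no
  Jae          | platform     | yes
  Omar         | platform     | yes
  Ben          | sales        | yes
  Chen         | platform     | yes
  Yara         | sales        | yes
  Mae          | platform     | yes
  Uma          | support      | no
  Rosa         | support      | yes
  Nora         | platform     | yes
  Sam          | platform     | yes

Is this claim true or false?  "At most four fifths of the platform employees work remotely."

Truth condition: |A ∩ B| / |A| ≤ 4/5.
|A| = 15, |A ∩ B| = 13, |A ∖ B| = 2.
|A ∩ B|/|A| = 13/15, so the statement is false.

False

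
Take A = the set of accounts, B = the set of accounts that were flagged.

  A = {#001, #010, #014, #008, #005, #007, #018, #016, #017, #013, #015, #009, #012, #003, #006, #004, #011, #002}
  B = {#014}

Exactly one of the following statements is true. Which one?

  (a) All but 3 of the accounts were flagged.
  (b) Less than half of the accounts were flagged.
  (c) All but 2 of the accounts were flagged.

(b)

|A| = 18, |A ∩ B| = 1, |A ∖ B| = 17.
(a) requires |A ∖ B| = 3: false.
(b) requires |A ∩ B| < |A ∖ B|: true.
(c) requires |A ∖ B| = 2: false.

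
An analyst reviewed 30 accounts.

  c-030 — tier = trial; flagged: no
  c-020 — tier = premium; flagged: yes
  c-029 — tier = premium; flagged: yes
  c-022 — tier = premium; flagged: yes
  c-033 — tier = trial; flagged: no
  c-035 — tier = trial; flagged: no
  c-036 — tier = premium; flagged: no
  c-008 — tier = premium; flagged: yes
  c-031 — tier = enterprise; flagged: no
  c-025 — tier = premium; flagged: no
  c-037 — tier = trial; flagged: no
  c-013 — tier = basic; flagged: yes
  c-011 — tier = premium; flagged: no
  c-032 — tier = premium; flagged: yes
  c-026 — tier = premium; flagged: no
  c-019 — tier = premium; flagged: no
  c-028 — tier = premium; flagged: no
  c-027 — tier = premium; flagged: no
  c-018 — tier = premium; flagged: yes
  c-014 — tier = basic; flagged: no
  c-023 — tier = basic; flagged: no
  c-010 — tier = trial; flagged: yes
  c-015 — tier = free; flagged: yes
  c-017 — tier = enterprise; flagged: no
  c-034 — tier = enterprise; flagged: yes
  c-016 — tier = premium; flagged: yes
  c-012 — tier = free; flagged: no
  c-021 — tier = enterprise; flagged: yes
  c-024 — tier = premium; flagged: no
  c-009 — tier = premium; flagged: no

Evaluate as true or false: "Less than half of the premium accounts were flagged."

Truth condition: |A ∩ B| < |A ∖ B|.
|A| = 16, |A ∩ B| = 7, |A ∖ B| = 9.
7 < 9, so the statement is true.

True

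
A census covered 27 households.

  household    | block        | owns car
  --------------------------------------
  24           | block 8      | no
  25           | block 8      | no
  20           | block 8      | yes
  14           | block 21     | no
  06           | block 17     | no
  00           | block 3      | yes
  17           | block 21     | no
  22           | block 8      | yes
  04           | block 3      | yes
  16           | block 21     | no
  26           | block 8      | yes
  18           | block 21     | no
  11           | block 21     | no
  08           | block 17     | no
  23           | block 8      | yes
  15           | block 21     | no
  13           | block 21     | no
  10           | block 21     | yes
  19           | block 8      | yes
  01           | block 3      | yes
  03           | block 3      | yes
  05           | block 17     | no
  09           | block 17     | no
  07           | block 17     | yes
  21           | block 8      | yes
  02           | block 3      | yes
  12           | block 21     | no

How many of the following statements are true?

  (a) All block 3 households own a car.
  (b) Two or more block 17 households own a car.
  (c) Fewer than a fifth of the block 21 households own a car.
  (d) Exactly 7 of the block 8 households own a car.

2

(a) block 3: |A| = 5, |A ∩ B| = 5; needs A ⊆ B, i.e. every element of A is in B (|A ∖ B| = 0) — true.
(b) block 17: |A| = 5, |A ∩ B| = 1; needs |A ∩ B| ≥ 2 — false.
(c) block 21: |A| = 9, |A ∩ B| = 1; needs |A ∩ B| / |A| < 1/5 — true.
(d) block 8: |A| = 8, |A ∩ B| = 6; needs |A ∩ B| = 7 — false.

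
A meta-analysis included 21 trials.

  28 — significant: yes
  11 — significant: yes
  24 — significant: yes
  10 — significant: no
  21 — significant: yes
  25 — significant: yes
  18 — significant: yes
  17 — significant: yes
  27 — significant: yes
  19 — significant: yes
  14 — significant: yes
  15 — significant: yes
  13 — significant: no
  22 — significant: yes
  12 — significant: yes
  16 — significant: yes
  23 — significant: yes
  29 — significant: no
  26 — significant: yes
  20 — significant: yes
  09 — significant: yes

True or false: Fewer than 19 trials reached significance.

The determiner here denotes the relation: |A ∩ B| < 19.
|A| = 21, |A ∩ B| = 18, |A ∖ B| = 3.
|A ∩ B| = 18, so the statement is true.

True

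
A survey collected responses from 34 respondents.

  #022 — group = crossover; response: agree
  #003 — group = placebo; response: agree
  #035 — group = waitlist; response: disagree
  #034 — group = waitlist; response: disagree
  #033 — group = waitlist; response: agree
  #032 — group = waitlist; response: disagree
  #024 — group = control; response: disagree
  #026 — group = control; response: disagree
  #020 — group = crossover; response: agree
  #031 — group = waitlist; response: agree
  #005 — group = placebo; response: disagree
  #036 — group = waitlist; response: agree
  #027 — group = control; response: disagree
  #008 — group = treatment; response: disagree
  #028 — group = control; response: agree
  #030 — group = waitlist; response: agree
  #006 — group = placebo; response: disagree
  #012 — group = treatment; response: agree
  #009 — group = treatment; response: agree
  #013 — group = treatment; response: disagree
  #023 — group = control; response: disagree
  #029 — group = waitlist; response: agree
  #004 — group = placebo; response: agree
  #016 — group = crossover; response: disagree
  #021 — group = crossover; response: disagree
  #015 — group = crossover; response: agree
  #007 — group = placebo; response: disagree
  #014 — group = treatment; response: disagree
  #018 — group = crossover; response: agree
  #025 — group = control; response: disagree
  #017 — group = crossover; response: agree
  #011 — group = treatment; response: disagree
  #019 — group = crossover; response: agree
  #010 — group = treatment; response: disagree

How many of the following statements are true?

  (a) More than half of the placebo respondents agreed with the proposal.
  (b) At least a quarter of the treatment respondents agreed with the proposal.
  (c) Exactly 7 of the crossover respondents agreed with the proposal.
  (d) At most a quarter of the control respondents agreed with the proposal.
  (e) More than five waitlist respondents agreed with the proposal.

2

(a) placebo: |A| = 5, |A ∩ B| = 2; needs |A ∩ B| > |A ∖ B| — false.
(b) treatment: |A| = 7, |A ∩ B| = 2; needs |A ∩ B| / |A| ≥ 1/4 — true.
(c) crossover: |A| = 8, |A ∩ B| = 6; needs |A ∩ B| = 7 — false.
(d) control: |A| = 6, |A ∩ B| = 1; needs |A ∩ B| / |A| ≤ 1/4 — true.
(e) waitlist: |A| = 8, |A ∩ B| = 5; needs |A ∩ B| > 5 — false.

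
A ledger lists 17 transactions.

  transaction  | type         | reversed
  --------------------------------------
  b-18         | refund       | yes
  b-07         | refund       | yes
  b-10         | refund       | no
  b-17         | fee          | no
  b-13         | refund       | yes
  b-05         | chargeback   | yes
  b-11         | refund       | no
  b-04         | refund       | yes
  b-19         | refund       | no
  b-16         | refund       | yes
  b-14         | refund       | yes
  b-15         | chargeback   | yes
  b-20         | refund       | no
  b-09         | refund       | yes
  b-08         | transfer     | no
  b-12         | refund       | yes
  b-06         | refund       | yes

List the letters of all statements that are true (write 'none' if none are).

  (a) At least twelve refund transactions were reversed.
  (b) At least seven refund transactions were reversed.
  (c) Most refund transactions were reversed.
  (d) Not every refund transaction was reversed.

|A| = 13, |A ∩ B| = 9, |A ∖ B| = 4.
(a) |A ∩ B| ≥ 12: fails.
(b) |A ∩ B| ≥ 7: holds.
(c) |A ∩ B| > |A ∖ B|: holds.
(d) A ⊄ B (|A ∖ B| ≥ 1): holds.

(b), (c), (d)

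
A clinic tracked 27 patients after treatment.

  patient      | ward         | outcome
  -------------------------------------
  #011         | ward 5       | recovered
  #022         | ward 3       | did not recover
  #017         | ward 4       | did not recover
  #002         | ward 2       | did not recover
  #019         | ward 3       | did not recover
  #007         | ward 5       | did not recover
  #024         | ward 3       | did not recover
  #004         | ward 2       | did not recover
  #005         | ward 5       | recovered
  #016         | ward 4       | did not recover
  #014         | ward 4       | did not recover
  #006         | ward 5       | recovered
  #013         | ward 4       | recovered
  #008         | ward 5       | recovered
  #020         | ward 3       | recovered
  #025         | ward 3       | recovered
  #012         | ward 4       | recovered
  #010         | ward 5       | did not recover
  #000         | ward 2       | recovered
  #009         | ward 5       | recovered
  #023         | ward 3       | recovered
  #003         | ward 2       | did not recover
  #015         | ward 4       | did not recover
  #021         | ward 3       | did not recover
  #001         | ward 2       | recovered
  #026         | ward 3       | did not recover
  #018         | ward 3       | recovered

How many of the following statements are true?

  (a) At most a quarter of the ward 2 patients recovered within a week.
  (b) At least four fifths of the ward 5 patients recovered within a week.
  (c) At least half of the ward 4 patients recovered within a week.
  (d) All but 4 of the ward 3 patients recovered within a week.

(a) ward 2: |A| = 5, |A ∩ B| = 2; needs |A ∩ B| / |A| ≤ 1/4 — false.
(b) ward 5: |A| = 7, |A ∩ B| = 5; needs |A ∩ B| / |A| ≥ 4/5 — false.
(c) ward 4: |A| = 6, |A ∩ B| = 2; needs |A ∩ B| ≥ |A ∖ B| — false.
(d) ward 3: |A| = 9, |A ∩ B| = 4; needs |A ∖ B| = 4 — false.

0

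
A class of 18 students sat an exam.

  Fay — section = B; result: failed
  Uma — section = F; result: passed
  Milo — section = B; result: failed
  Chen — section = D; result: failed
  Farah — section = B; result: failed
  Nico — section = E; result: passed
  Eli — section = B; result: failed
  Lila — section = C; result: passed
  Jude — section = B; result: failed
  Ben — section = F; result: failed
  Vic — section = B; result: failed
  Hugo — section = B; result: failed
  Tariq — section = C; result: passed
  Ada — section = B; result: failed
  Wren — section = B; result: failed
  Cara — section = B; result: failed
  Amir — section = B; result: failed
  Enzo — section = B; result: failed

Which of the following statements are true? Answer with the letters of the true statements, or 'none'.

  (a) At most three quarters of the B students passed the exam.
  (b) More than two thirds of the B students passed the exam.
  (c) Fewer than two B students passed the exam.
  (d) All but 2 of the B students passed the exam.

|A| = 12, |A ∩ B| = 0, |A ∖ B| = 12.
(a) |A ∩ B| / |A| ≤ 3/4: holds.
(b) |A ∩ B| / |A| > 2/3: fails.
(c) |A ∩ B| < 2: holds.
(d) |A ∖ B| = 2: fails.

(a), (c)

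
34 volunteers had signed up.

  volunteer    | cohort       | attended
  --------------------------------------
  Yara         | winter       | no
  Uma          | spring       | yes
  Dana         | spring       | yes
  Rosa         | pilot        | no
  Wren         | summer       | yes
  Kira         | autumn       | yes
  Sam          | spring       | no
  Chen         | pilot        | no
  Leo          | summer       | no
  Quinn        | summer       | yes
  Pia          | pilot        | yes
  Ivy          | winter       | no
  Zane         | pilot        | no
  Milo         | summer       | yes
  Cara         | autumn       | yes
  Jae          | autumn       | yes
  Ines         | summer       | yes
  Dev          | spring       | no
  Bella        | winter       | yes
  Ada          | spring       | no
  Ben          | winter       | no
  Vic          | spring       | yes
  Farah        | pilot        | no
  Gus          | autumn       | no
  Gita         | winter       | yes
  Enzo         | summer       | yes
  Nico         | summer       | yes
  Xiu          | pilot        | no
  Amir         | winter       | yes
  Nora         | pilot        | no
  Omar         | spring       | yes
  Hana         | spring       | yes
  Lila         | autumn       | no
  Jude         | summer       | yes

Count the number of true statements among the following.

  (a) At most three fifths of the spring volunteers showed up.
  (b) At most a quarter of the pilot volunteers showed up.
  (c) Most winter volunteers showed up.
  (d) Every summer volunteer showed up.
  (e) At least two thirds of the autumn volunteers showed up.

1

(a) spring: |A| = 8, |A ∩ B| = 5; needs |A ∩ B| / |A| ≤ 3/5 — false.
(b) pilot: |A| = 7, |A ∩ B| = 1; needs |A ∩ B| / |A| ≤ 1/4 — true.
(c) winter: |A| = 6, |A ∩ B| = 3; needs |A ∩ B| > |A ∖ B| — false.
(d) summer: |A| = 8, |A ∩ B| = 7; needs A ⊆ B, i.e. every element of A is in B (|A ∖ B| = 0) — false.
(e) autumn: |A| = 5, |A ∩ B| = 3; needs |A ∩ B| / |A| ≥ 2/3 — false.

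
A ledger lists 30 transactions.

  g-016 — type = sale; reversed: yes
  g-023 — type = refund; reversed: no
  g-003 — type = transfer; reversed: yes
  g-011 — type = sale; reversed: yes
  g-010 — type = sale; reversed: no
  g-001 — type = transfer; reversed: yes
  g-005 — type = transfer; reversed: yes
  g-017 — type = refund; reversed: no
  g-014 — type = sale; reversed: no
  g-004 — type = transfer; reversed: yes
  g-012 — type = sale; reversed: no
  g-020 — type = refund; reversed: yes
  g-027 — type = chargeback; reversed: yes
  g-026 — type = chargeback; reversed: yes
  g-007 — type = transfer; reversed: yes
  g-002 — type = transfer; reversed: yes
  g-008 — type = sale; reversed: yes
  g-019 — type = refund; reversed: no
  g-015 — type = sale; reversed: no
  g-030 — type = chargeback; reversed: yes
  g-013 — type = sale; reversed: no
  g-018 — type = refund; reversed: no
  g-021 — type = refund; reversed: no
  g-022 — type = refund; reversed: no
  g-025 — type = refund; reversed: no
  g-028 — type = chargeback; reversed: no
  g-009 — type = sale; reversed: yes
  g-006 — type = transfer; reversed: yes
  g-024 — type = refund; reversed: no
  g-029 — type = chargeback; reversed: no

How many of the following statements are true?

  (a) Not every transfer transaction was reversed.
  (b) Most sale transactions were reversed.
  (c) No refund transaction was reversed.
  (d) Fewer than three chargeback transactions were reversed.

(a) transfer: |A| = 7, |A ∩ B| = 7; needs A ⊄ B (|A ∖ B| ≥ 1) — false.
(b) sale: |A| = 9, |A ∩ B| = 4; needs |A ∩ B| > |A ∖ B| — false.
(c) refund: |A| = 9, |A ∩ B| = 1; needs A ∩ B = ∅ (|A ∩ B| = 0) — false.
(d) chargeback: |A| = 5, |A ∩ B| = 3; needs |A ∩ B| < 3 — false.

0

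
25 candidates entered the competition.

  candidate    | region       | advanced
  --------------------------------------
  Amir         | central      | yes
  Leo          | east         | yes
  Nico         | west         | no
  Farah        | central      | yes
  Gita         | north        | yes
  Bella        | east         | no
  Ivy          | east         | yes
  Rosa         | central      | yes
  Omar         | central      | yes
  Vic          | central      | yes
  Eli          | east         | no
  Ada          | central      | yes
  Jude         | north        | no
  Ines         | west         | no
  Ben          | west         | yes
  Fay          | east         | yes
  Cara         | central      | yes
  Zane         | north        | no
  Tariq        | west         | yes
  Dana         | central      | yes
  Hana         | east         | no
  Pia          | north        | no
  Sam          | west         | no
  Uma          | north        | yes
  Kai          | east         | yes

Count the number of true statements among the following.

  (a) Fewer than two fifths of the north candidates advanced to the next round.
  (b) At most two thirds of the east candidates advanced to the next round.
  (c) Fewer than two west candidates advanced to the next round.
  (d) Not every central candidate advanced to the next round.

1

(a) north: |A| = 5, |A ∩ B| = 2; needs |A ∩ B| / |A| < 2/5 — false.
(b) east: |A| = 7, |A ∩ B| = 4; needs |A ∩ B| / |A| ≤ 2/3 — true.
(c) west: |A| = 5, |A ∩ B| = 2; needs |A ∩ B| < 2 — false.
(d) central: |A| = 8, |A ∩ B| = 8; needs A ⊄ B (|A ∖ B| ≥ 1) — false.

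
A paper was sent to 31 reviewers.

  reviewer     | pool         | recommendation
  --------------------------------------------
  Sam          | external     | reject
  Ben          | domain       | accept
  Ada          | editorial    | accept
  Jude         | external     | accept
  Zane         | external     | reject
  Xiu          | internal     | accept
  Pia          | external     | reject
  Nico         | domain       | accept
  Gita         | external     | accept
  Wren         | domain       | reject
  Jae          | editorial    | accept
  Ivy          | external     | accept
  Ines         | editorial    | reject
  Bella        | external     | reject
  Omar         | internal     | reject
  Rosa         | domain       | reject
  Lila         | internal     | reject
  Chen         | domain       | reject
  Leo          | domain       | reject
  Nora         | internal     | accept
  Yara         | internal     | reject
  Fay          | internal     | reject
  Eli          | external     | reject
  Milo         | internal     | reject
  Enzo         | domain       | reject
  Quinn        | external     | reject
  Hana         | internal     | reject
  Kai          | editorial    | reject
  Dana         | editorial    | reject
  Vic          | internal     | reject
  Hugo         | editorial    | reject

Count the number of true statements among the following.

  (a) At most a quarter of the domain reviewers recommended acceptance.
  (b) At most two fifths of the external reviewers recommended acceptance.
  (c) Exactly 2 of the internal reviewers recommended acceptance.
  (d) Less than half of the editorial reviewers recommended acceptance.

(a) domain: |A| = 7, |A ∩ B| = 2; needs |A ∩ B| / |A| ≤ 1/4 — false.
(b) external: |A| = 9, |A ∩ B| = 3; needs |A ∩ B| / |A| ≤ 2/5 — true.
(c) internal: |A| = 9, |A ∩ B| = 2; needs |A ∩ B| = 2 — true.
(d) editorial: |A| = 6, |A ∩ B| = 2; needs |A ∩ B| < |A ∖ B| — true.

3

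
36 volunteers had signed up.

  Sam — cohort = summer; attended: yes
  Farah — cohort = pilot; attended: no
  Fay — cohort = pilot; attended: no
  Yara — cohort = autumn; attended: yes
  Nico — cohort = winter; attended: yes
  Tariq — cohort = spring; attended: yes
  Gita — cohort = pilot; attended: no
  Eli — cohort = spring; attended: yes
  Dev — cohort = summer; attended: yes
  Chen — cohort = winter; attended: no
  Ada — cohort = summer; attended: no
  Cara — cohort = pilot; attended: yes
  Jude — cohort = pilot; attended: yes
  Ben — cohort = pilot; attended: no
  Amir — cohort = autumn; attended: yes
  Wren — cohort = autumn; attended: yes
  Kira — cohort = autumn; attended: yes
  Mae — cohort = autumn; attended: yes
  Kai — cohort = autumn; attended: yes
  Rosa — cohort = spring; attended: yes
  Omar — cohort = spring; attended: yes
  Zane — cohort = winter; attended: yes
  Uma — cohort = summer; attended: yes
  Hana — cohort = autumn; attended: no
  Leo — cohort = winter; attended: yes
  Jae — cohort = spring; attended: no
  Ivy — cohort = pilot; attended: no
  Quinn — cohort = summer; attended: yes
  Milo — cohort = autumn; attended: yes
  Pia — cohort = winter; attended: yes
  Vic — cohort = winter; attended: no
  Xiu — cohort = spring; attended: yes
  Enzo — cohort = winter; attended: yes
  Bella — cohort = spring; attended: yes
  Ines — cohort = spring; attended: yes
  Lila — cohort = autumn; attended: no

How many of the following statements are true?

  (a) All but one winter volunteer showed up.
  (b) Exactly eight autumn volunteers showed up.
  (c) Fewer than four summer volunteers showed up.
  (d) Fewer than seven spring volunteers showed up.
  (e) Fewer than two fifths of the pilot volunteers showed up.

1

(a) winter: |A| = 7, |A ∩ B| = 5; needs |A ∖ B| = 1 — false.
(b) autumn: |A| = 9, |A ∩ B| = 7; needs |A ∩ B| = 8 — false.
(c) summer: |A| = 5, |A ∩ B| = 4; needs |A ∩ B| < 4 — false.
(d) spring: |A| = 8, |A ∩ B| = 7; needs |A ∩ B| < 7 — false.
(e) pilot: |A| = 7, |A ∩ B| = 2; needs |A ∩ B| / |A| < 2/5 — true.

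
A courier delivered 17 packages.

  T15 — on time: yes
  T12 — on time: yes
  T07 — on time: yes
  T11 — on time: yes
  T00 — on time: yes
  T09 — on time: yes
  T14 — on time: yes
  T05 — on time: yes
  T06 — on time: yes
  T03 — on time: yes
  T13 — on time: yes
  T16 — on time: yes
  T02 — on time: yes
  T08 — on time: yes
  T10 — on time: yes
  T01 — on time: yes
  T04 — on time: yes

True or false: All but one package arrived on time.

False

The determiner here denotes the relation: |A ∖ B| = 1.
|A| = 17, |A ∩ B| = 17, |A ∖ B| = 0.
|A ∖ B| = 0, so the statement is false.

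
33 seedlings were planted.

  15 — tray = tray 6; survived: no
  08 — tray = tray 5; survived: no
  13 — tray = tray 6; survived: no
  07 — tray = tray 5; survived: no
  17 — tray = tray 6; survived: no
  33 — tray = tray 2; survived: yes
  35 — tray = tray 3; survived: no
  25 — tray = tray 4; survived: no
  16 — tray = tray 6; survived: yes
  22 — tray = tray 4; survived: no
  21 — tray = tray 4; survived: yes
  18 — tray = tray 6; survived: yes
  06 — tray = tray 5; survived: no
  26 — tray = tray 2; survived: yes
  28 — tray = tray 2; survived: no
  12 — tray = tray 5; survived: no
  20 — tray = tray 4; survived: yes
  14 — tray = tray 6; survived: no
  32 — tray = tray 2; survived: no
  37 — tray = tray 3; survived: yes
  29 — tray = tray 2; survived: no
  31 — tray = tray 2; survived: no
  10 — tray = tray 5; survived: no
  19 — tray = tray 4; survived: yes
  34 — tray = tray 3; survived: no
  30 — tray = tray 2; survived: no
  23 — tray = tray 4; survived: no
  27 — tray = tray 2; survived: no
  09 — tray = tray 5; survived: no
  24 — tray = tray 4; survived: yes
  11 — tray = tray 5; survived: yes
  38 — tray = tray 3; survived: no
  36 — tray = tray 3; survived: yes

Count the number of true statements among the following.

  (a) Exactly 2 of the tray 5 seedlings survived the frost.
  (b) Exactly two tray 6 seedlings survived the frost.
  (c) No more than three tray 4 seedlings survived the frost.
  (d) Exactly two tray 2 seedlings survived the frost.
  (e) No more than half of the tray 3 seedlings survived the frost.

3

(a) tray 5: |A| = 7, |A ∩ B| = 1; needs |A ∩ B| = 2 — false.
(b) tray 6: |A| = 6, |A ∩ B| = 2; needs |A ∩ B| = 2 — true.
(c) tray 4: |A| = 7, |A ∩ B| = 4; needs |A ∩ B| ≤ 3 — false.
(d) tray 2: |A| = 8, |A ∩ B| = 2; needs |A ∩ B| = 2 — true.
(e) tray 3: |A| = 5, |A ∩ B| = 2; needs |A ∩ B| ≤ |A ∖ B| — true.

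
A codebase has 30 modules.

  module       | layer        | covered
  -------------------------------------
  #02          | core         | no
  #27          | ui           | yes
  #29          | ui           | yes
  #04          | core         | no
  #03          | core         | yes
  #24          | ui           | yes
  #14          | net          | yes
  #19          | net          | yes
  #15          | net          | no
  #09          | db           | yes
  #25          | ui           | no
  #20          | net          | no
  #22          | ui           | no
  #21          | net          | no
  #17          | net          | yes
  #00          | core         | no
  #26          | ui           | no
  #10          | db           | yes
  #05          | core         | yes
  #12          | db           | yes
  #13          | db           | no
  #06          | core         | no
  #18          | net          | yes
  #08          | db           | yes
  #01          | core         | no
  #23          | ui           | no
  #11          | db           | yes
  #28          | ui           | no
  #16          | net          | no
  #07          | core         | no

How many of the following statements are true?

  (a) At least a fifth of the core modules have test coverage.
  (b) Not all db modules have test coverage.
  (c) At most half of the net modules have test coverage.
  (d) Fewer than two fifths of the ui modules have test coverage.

4

(a) core: |A| = 8, |A ∩ B| = 2; needs |A ∩ B| / |A| ≥ 1/5 — true.
(b) db: |A| = 6, |A ∩ B| = 5; needs A ⊄ B (|A ∖ B| ≥ 1) — true.
(c) net: |A| = 8, |A ∩ B| = 4; needs |A ∩ B| ≤ |A ∖ B| — true.
(d) ui: |A| = 8, |A ∩ B| = 3; needs |A ∩ B| / |A| < 2/5 — true.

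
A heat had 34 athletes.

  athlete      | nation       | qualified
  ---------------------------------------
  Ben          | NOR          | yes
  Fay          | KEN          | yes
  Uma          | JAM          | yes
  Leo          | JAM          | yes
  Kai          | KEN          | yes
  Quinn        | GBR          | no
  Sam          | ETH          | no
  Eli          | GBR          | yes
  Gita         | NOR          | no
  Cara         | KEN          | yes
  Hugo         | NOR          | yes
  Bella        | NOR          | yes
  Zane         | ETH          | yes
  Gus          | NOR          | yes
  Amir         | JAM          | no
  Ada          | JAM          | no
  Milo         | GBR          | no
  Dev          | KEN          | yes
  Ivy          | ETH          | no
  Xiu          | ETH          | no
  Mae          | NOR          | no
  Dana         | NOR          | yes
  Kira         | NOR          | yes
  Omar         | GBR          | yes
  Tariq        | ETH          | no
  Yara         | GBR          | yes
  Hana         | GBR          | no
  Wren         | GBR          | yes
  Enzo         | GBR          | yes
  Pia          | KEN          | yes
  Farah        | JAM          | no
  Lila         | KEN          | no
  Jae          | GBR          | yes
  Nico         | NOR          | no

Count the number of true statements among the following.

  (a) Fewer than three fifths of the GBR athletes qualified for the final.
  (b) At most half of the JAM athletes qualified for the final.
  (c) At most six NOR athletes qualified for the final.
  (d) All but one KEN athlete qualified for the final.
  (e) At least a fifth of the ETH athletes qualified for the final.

4

(a) GBR: |A| = 9, |A ∩ B| = 6; needs |A ∩ B| / |A| < 3/5 — false.
(b) JAM: |A| = 5, |A ∩ B| = 2; needs |A ∩ B| ≤ |A ∖ B| — true.
(c) NOR: |A| = 9, |A ∩ B| = 6; needs |A ∩ B| ≤ 6 — true.
(d) KEN: |A| = 6, |A ∩ B| = 5; needs |A ∖ B| = 1 — true.
(e) ETH: |A| = 5, |A ∩ B| = 1; needs |A ∩ B| / |A| ≥ 1/5 — true.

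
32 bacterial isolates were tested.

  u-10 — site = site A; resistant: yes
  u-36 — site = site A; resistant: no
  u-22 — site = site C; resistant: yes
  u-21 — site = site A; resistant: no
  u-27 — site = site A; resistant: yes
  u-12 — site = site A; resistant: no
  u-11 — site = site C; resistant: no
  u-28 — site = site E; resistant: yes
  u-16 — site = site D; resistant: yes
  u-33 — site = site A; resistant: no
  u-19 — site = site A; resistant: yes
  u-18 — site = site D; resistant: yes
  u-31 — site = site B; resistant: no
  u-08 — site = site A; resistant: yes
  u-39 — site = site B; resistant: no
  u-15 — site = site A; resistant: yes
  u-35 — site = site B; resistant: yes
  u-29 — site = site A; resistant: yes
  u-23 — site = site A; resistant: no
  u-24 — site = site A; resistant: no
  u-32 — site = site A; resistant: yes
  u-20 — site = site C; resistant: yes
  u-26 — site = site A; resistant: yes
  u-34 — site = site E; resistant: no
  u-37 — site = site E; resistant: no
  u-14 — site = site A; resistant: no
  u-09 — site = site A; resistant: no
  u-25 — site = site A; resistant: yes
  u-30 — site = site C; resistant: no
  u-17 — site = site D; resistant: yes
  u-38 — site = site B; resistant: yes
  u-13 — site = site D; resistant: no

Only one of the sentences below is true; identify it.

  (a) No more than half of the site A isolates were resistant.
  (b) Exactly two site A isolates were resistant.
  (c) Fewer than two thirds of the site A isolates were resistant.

(c)

|A| = 17, |A ∩ B| = 9, |A ∖ B| = 8.
(a) requires |A ∩ B| ≤ |A ∖ B|: false.
(b) requires |A ∩ B| = 2: false.
(c) requires |A ∩ B| / |A| < 2/3: true.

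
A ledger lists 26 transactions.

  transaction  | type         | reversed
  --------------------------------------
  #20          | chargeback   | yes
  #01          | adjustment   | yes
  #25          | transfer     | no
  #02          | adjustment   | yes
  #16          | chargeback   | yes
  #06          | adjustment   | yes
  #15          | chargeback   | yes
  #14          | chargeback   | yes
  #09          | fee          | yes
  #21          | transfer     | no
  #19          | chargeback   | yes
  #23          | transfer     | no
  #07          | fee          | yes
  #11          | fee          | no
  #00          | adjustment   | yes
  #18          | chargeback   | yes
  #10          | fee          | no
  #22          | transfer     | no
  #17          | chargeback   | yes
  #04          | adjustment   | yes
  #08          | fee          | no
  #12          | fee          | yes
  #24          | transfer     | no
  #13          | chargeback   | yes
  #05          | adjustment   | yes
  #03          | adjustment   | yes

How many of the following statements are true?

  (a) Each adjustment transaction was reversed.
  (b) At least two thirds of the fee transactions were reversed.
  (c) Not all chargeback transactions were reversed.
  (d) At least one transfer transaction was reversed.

1

(a) adjustment: |A| = 7, |A ∩ B| = 7; needs A ⊆ B, i.e. every element of A is in B (|A ∖ B| = 0) — true.
(b) fee: |A| = 6, |A ∩ B| = 3; needs |A ∩ B| / |A| ≥ 2/3 — false.
(c) chargeback: |A| = 8, |A ∩ B| = 8; needs A ⊄ B (|A ∖ B| ≥ 1) — false.
(d) transfer: |A| = 5, |A ∩ B| = 0; needs A ∩ B ≠ ∅ (|A ∩ B| ≥ 1) — false.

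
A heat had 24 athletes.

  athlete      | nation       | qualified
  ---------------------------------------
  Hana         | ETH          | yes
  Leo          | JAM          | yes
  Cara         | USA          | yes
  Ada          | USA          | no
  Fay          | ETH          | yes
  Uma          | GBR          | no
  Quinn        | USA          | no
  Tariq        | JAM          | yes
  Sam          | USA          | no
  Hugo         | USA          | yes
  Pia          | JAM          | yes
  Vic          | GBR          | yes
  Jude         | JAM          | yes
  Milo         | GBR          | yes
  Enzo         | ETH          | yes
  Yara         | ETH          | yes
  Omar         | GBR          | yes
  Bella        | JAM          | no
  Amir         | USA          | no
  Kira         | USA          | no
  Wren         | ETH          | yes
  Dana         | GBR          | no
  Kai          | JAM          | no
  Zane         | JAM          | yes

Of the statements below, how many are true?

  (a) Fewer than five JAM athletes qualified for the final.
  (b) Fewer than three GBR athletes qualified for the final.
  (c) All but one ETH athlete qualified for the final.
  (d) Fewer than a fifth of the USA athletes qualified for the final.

(a) JAM: |A| = 7, |A ∩ B| = 5; needs |A ∩ B| < 5 — false.
(b) GBR: |A| = 5, |A ∩ B| = 3; needs |A ∩ B| < 3 — false.
(c) ETH: |A| = 5, |A ∩ B| = 5; needs |A ∖ B| = 1 — false.
(d) USA: |A| = 7, |A ∩ B| = 2; needs |A ∩ B| / |A| < 1/5 — false.

0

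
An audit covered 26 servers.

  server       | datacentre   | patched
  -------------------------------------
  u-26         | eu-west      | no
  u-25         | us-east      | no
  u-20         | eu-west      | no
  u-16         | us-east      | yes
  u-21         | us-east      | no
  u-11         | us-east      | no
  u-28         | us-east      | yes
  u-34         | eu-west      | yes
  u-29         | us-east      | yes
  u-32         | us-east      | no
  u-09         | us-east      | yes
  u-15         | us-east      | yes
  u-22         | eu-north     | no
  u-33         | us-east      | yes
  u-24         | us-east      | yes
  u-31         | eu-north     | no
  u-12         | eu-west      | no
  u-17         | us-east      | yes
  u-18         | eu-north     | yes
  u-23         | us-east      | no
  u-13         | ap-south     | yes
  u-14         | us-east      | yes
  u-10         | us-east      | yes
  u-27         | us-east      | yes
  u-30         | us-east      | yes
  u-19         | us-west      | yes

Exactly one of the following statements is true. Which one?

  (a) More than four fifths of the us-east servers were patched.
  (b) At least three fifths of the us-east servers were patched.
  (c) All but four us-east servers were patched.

(b)

|A| = 17, |A ∩ B| = 12, |A ∖ B| = 5.
(a) requires |A ∩ B| / |A| > 4/5: false.
(b) requires |A ∩ B| / |A| ≥ 3/5: true.
(c) requires |A ∖ B| = 4: false.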